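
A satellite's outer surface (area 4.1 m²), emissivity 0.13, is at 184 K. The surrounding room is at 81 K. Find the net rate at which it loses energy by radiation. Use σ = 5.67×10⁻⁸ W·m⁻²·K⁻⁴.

Q = εσA(T⁴ − T_s⁴). T⁴ − T_s⁴ = (184)⁴ − (81)⁴ = 1.15×10^9 − 4.30×10^7 = 1.10×10^9 K⁴.
Q = 0.13 × 5.67×10⁻⁸ × 4.10 × 1.10×10^9 = 33.3 W.

Q ≈ 33.3 W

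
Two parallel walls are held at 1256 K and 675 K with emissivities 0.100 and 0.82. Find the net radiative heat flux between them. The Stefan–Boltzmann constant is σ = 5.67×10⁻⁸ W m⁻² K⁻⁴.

q ≈ 12700 W/m²

For two large parallel gray plates, q = σ(T₁⁴ − T₂⁴) / (1/ε₁ + 1/ε₂ − 1).
1/ε₁ + 1/ε₂ − 1 = 1/0.100 + 1/0.82 − 1 = 10.22.
T₁⁴ − T₂⁴ = 2.49×10^12 − 2.08×10^11 = 2.28×10^12 K⁴.
q = 5.67×10⁻⁸ × 2.28×10^12 / 10.22 = 12700 W/m².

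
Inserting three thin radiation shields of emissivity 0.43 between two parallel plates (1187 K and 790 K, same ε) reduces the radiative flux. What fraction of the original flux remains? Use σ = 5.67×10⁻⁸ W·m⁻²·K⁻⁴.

ratio ≈ 0.250

With N identical shields there are N+1 = 4 gaps in series, each with the same radiative resistance, so the flux falls to 1/(N+1) of its unshielded value.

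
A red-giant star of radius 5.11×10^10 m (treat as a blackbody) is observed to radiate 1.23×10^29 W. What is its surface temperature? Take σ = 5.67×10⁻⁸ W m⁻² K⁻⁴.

T ≈ 2850 K

A = 4πr² = 4π × (5.11×10^10)² = 3.28×10^22 m².
From P = σAT⁴, T = (P / σA)^(1/4) = (1.23×10^29 / (5.67×10⁻⁸ × 3.28×10^22))^(1/4).
T = (6.61×10^13)^(1/4) = 2850 K.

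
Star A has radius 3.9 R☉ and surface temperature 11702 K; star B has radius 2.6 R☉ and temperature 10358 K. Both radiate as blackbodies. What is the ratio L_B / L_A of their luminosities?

L = 4πR²σT⁴ ∝ R²T⁴, so L_B/L_A = (2.6/3.9)² × (10358/11702)⁴ = 0.444 × 0.614 = 0.273.

L_B/L_A ≈ 0.273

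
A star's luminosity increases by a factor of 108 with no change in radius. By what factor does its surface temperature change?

factor ≈ 3.22

P ∝ T⁴ ⇒ T ∝ P^(1/4), so T scales by (108)^(1/4) = 3.22.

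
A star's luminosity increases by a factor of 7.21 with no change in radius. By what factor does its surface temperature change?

P ∝ T⁴ ⇒ T ∝ P^(1/4), so T scales by (7.21)^(1/4) = 1.64.

factor ≈ 1.64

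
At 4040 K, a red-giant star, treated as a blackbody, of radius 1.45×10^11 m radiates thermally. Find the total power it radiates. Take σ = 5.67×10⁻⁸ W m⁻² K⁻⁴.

A = 4πr² = 4π × (1.45×10^11)² = 2.64×10^23 m².
P = σAT⁴ = 5.67×10⁻⁸ × 2.64×10^23 × (4040)⁴ = 5.67×10⁻⁸ × 2.64×10^23 × 2.66×10^14.
P = 3.99×10^30 W.

P ≈ 3.99×10^30 W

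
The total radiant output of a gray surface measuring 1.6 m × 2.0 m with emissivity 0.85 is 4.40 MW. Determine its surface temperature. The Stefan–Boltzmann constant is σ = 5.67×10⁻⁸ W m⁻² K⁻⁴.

A = 1.6 × 2.0 = 3.20 m².
From P = εσAT⁴, T = (P / εσA)^(1/4) = (4.40×10^6 / (0.85 × 5.67×10⁻⁸ × 3.20))^(1/4).
T = (2.85×10^13)^(1/4) = 2310 K.

T ≈ 2310 K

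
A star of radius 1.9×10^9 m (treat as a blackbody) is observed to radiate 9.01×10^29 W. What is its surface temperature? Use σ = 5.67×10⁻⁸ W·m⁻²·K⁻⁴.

A = 4πr² = 4π × (1.9×10^9)² = 4.54×10^19 m².
From P = σAT⁴, T = (P / σA)^(1/4) = (9.01×10^29 / (5.67×10⁻⁸ × 4.54×10^19))^(1/4).
T = (3.50×10^17)^(1/4) = 24300 K.

T ≈ 24300 K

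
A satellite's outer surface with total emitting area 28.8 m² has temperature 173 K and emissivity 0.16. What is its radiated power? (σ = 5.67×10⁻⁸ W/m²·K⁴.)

P = εσAT⁴ = 0.16 × 5.67×10⁻⁸ × 28.8 × (173)⁴ = 0.16 × 5.67×10⁻⁸ × 28.8 × 8.96×10^8.
P = 234 W.

P ≈ 234 W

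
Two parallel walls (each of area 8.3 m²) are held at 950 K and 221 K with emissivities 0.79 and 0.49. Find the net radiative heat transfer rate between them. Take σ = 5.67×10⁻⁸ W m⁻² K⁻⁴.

For two large parallel gray plates, q = σ(T₁⁴ − T₂⁴) / (1/ε₁ + 1/ε₂ − 1).
1/ε₁ + 1/ε₂ − 1 = 1/0.79 + 1/0.49 − 1 = 2.307.
T₁⁴ − T₂⁴ = 8.15×10^11 − 2.39×10^9 = 8.12×10^11 K⁴.
q = 5.67×10⁻⁸ × 8.12×10^11 / 2.307 = 20000 W/m².
Q = q·A = 20000 × 8.3 = 1.66×10^5 W.

Q ≈ 1.66×10^5 W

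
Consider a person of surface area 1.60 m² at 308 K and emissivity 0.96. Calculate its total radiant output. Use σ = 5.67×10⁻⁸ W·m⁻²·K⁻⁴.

P = εσAT⁴ = 0.96 × 5.67×10⁻⁸ × 1.60 × (308)⁴ = 0.96 × 5.67×10⁻⁸ × 1.60 × 9.00×10^9.
P = 784 W.

P ≈ 784 W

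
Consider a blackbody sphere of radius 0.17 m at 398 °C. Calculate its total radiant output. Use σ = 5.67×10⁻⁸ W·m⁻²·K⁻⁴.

P ≈ 4170 W

A = 4πr² = 4π × (0.17)² = 0.363 m².
398 °C = 671 K.
P = σAT⁴ = 5.67×10⁻⁸ × 0.363 × (671)⁴ = 5.67×10⁻⁸ × 0.363 × 2.03×10^11.
P = 4170 W.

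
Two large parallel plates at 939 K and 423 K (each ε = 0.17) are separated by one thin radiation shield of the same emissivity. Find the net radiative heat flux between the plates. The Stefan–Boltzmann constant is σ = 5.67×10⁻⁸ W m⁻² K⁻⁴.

q ≈ 1960 W/m²

Each of the 2 gaps contributes resistance (2/ε − 1) = 2/0.17 − 1 = 10.76; total = 21.53.
q = σ(T₁⁴ − T₂⁴) / 21.53 = 5.67×10⁻⁸ × 7.45×10^11 / 21.53 = 1960 W/m².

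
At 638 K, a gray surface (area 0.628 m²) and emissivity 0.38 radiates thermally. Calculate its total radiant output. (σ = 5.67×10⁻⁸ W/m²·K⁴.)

P ≈ 2240 W

P = εσAT⁴ = 0.38 × 5.67×10⁻⁸ × 0.628 × (638)⁴ = 0.38 × 5.67×10⁻⁸ × 0.628 × 1.66×10^11.
P = 2240 W.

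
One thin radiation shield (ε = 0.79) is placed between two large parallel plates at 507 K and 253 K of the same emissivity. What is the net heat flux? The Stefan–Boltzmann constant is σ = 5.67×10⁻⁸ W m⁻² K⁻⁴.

q ≈ 1150 W/m²

Each of the 2 gaps contributes resistance (2/ε − 1) = 2/0.79 − 1 = 1.532; total = 3.063.
q = σ(T₁⁴ − T₂⁴) / 3.063 = 5.67×10⁻⁸ × 6.20×10^10 / 3.063 = 1150 W/m².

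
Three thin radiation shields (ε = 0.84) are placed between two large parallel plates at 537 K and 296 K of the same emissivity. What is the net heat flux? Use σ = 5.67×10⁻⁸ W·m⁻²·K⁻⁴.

Each of the 4 gaps contributes resistance (2/ε − 1) = 2/0.84 − 1 = 1.381; total = 5.524.
q = σ(T₁⁴ − T₂⁴) / 5.524 = 5.67×10⁻⁸ × 7.55×10^10 / 5.524 = 775 W/m².

q ≈ 775 W/m²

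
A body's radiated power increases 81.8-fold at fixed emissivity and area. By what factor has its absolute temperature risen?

factor ≈ 3.01

P ∝ T⁴ ⇒ T ∝ P^(1/4), so T scales by (81.8)^(1/4) = 3.01.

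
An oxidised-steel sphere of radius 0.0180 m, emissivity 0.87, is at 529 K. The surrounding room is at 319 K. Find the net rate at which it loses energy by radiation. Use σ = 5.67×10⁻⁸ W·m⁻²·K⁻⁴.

Q ≈ 13.6 W

A = 4πr² = 4π × (0.0180)² = 4.07×10^-3 m².
Q = εσA(T⁴ − T_s⁴). T⁴ − T_s⁴ = (529)⁴ − (319)⁴ = 7.83×10^10 − 1.04×10^10 = 6.80×10^10 K⁴.
Q = 0.87 × 5.67×10⁻⁸ × 4.07×10^-3 × 6.80×10^10 = 13.6 W.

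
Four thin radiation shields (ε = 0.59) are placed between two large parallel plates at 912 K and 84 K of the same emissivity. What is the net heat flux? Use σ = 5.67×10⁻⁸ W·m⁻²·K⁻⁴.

Each of the 5 gaps contributes resistance (2/ε − 1) = 2/0.59 − 1 = 2.390; total = 11.95.
q = σ(T₁⁴ − T₂⁴) / 11.95 = 5.67×10⁻⁸ × 6.92×10^11 / 11.95 = 3280 W/m².

q ≈ 3280 W/m²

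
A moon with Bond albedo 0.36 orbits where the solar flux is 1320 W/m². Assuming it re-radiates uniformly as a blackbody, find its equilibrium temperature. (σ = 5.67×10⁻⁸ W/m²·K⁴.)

T ≈ 247 K

Power absorbed = (1−a)S·πR²; power emitted = 4πR²σT⁴. Equating and cancelling πR²:
T = ((1−a)S / 4σ)^(1/4) = (845 / (4 × 5.67×10⁻⁸))^(1/4) = (3.72×10^9)^(1/4).
T = 247 K.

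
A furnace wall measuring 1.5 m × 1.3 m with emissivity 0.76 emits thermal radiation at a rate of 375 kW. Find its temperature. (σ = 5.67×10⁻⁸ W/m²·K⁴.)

A = 1.5 × 1.3 = 1.95 m².
From P = εσAT⁴, T = (P / εσA)^(1/4) = (3.75×10^5 / (0.76 × 5.67×10⁻⁸ × 1.95))^(1/4).
T = (4.46×10^12)^(1/4) = 1450 K.

T ≈ 1450 K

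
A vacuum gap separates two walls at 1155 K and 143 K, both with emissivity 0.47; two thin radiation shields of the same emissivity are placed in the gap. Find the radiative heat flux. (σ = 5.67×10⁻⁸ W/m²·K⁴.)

q ≈ 10300 W/m²

Each of the 3 gaps contributes resistance (2/ε − 1) = 2/0.47 − 1 = 3.255; total = 9.766.
q = σ(T₁⁴ − T₂⁴) / 9.766 = 5.67×10⁻⁸ × 1.78×10^12 / 9.766 = 10300 W/m².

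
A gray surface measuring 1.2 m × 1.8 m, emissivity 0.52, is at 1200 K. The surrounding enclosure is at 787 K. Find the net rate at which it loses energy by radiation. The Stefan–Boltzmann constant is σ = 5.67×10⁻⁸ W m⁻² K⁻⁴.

A = 1.2 × 1.8 = 2.16 m².
Q = εσA(T⁴ − T_s⁴). T⁴ − T_s⁴ = (1200)⁴ − (787)⁴ = 2.07×10^12 − 3.84×10^11 = 1.69×10^12 K⁴.
Q = 0.52 × 5.67×10⁻⁸ × 2.16 × 1.69×10^12 = 1.08×10^5 W.

Q ≈ 1.08×10^5 W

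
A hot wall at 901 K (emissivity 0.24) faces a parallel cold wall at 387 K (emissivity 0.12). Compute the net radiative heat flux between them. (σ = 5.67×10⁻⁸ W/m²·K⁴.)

For two large parallel gray plates, q = σ(T₁⁴ − T₂⁴) / (1/ε₁ + 1/ε₂ − 1).
1/ε₁ + 1/ε₂ − 1 = 1/0.24 + 1/0.12 − 1 = 11.50.
T₁⁴ − T₂⁴ = 6.59×10^11 − 2.24×10^10 = 6.37×10^11 K⁴.
q = 5.67×10⁻⁸ × 6.37×10^11 / 11.50 = 3140 W/m².

q ≈ 3140 W/m²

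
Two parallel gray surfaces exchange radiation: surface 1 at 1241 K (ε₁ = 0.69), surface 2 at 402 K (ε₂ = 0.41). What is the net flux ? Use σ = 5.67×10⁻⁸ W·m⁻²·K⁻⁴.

q ≈ 46000 W/m²

For two large parallel gray plates, q = σ(T₁⁴ − T₂⁴) / (1/ε₁ + 1/ε₂ − 1).
1/ε₁ + 1/ε₂ − 1 = 1/0.69 + 1/0.41 − 1 = 2.888.
T₁⁴ − T₂⁴ = 2.37×10^12 − 2.61×10^10 = 2.35×10^12 K⁴.
q = 5.67×10⁻⁸ × 2.35×10^12 / 2.888 = 46000 W/m².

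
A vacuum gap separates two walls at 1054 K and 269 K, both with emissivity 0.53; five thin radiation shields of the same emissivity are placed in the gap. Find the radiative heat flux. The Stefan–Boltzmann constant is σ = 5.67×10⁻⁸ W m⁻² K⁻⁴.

q ≈ 4190 W/m²

Each of the 6 gaps contributes resistance (2/ε − 1) = 2/0.53 − 1 = 2.774; total = 16.64.
q = σ(T₁⁴ − T₂⁴) / 16.64 = 5.67×10⁻⁸ × 1.23×10^12 / 16.64 = 4190 W/m².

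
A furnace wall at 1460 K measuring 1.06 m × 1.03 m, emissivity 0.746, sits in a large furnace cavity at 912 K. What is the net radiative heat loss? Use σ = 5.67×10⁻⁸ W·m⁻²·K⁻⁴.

A = 1.06 × 1.03 = 1.09 m².
Q = εσA(T⁴ − T_s⁴). T⁴ − T_s⁴ = (1460)⁴ − (912)⁴ = 4.54×10^12 − 6.92×10^11 = 3.85×10^12 K⁴.
Q = 0.746 × 5.67×10⁻⁸ × 1.09 × 3.85×10^12 = 1.78×10^5 W.

Q ≈ 1.78×10^5 W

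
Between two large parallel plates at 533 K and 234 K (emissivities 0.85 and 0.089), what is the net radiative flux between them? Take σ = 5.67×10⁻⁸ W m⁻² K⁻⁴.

q ≈ 386 W/m²

For two large parallel gray plates, q = σ(T₁⁴ − T₂⁴) / (1/ε₁ + 1/ε₂ − 1).
1/ε₁ + 1/ε₂ − 1 = 1/0.85 + 1/0.089 − 1 = 11.41.
T₁⁴ − T₂⁴ = 8.07×10^10 − 3.00×10^9 = 7.77×10^10 K⁴.
q = 5.67×10⁻⁸ × 7.77×10^10 / 11.41 = 386 W/m².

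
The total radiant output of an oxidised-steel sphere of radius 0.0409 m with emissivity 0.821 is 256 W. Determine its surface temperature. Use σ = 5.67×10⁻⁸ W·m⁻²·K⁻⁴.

T ≈ 715 K

A = 4πr² = 4π × (0.0409)² = 0.0210 m².
From P = εσAT⁴, T = (P / εσA)^(1/4) = (256 / (0.821 × 5.67×10⁻⁸ × 0.0210))^(1/4).
T = (2.62×10^11)^(1/4) = 715 K.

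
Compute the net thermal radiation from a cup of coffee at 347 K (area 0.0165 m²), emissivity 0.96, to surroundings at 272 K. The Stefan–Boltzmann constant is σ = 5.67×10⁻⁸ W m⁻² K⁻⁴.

Q = εσA(T⁴ − T_s⁴). T⁴ − T_s⁴ = (347)⁴ − (272)⁴ = 1.45×10^10 − 5.47×10^9 = 9.02×10^9 K⁴.
Q = 0.96 × 5.67×10⁻⁸ × 0.0165 × 9.02×10^9 = 8.11 W.

Q ≈ 8.11 W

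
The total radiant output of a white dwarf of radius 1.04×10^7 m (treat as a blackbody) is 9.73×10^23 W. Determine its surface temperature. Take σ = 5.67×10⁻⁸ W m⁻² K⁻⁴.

T ≈ 10600 K

A = 4πr² = 4π × (1.04×10^7)² = 1.36×10^15 m².
From P = σAT⁴, T = (P / σA)^(1/4) = (9.73×10^23 / (5.67×10⁻⁸ × 1.36×10^15))^(1/4).
T = (1.26×10^16)^(1/4) = 10600 K.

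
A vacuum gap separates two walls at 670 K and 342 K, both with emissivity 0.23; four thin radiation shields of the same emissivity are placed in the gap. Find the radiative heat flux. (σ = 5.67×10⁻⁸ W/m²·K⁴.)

Each of the 5 gaps contributes resistance (2/ε − 1) = 2/0.23 − 1 = 7.696; total = 38.48.
q = σ(T₁⁴ − T₂⁴) / 38.48 = 5.67×10⁻⁸ × 1.88×10^11 / 38.48 = 277 W/m².

q ≈ 277 W/m²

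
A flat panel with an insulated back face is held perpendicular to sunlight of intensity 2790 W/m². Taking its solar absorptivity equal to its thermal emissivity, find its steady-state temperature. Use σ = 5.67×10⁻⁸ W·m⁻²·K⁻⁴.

Absorbed flux αS = emitted flux εσT⁴ (one radiating face); with α = ε, T = (S/σ)^(1/4).
T = (2790 / 5.67×10⁻⁸)^(1/4) = (4.92×10^10)^(1/4).
T = 471 K.

T ≈ 471 K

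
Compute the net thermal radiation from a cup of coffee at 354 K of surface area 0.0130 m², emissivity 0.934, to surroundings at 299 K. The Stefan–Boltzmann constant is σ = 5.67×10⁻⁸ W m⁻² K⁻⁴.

Q = εσA(T⁴ − T_s⁴). T⁴ − T_s⁴ = (354)⁴ − (299)⁴ = 1.57×10^10 − 7.99×10^9 = 7.71×10^9 K⁴.
Q = 0.934 × 5.67×10⁻⁸ × 0.0130 × 7.71×10^9 = 5.31 W.

Q ≈ 5.31 W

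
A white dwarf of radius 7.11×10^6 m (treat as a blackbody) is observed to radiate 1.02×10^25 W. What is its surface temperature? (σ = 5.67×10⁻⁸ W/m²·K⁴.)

A = 4πr² = 4π × (7.11×10^6)² = 6.35×10^14 m².
From P = σAT⁴, T = (P / σA)^(1/4) = (1.02×10^25 / (5.67×10⁻⁸ × 6.35×10^14))^(1/4).
T = (2.83×10^17)^(1/4) = 23100 K.

T ≈ 23100 K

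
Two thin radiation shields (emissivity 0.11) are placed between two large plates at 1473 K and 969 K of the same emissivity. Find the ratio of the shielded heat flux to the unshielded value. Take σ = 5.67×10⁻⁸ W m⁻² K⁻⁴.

With N identical shields there are N+1 = 3 gaps in series, each with the same radiative resistance, so the flux falls to 1/(N+1) of its unshielded value.

ratio ≈ 0.333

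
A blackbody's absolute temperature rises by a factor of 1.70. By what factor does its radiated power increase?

factor ≈ 8.35

P ∝ T⁴, so the power scales as (1.70)⁴ = 8.35.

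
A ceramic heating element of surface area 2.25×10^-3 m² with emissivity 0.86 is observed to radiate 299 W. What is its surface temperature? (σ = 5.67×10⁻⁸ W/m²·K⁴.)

T ≈ 1280 K

From P = εσAT⁴, T = (P / εσA)^(1/4) = (299 / (0.86 × 5.67×10⁻⁸ × 2.25×10^-3))^(1/4).
T = (2.73×10^12)^(1/4) = 1280 K.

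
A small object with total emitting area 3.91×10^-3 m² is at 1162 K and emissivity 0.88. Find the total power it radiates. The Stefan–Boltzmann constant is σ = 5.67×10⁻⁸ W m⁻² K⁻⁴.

P ≈ 356 W

Stefan–Boltzmann: P = εσAT⁴ = 0.88 × 5.67×10⁻⁸ × 3.91×10^-3 × (1162)⁴ = 0.88 × 5.67×10⁻⁸ × 3.91×10^-3 × 1.82×10^12.
P = 356 W.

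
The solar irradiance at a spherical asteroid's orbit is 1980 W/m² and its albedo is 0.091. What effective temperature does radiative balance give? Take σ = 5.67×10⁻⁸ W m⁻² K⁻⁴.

Power absorbed = (1−a)S·πR²; power emitted = 4πR²σT⁴. Equating and cancelling πR²:
T = ((1−a)S / 4σ)^(1/4) = (1800 / (4 × 5.67×10⁻⁸))^(1/4) = (7.94×10^9)^(1/4).
T = 298 K.

T ≈ 298 K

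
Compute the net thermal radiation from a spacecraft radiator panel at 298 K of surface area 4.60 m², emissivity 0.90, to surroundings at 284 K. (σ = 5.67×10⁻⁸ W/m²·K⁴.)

Q = εσA(T⁴ − T_s⁴). T⁴ − T_s⁴ = (298)⁴ − (284)⁴ = 7.89×10^9 − 6.51×10^9 = 1.38×10^9 K⁴.
Q = 0.90 × 5.67×10⁻⁸ × 4.60 × 1.38×10^9 = 324 W.

Q ≈ 324 W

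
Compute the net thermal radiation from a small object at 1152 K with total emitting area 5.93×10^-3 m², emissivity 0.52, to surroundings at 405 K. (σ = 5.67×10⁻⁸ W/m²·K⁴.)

Q = εσA(T⁴ − T_s⁴). T⁴ − T_s⁴ = (1152)⁴ − (405)⁴ = 1.76×10^12 − 2.69×10^10 = 1.73×10^12 K⁴.
Q = 0.52 × 5.67×10⁻⁸ × 5.93×10^-3 × 1.73×10^12 = 303 W.

Q ≈ 303 W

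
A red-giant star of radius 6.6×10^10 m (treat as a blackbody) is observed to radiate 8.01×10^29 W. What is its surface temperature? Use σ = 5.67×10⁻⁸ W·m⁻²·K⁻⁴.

T ≈ 4010 K

A = 4πr² = 4π × (6.6×10^10)² = 5.47×10^22 m².
From P = σAT⁴, T = (P / σA)^(1/4) = (8.01×10^29 / (5.67×10⁻⁸ × 5.47×10^22))^(1/4).
T = (2.58×10^14)^(1/4) = 4010 K.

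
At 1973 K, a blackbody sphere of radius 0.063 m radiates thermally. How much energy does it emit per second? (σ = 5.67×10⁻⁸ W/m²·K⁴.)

P ≈ 42900 W

A = 4πr² = 4π × (0.063)² = 0.0499 m².
P = σAT⁴ = 5.67×10⁻⁸ × 0.0499 × (1973)⁴ = 5.67×10⁻⁸ × 0.0499 × 1.52×10^13.
P = 42900 W.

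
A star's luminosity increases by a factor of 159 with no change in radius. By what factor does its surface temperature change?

P ∝ T⁴ ⇒ T ∝ P^(1/4), so T scales by (159)^(1/4) = 3.55.

factor ≈ 3.55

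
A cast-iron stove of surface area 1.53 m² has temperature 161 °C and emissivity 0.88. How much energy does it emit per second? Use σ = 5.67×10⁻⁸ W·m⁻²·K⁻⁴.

P ≈ 2710 W

161 °C = 434 K.
Stefan–Boltzmann: P = εσAT⁴ = 0.88 × 5.67×10⁻⁸ × 1.53 × (434)⁴ = 0.88 × 5.67×10⁻⁸ × 1.53 × 3.55×10^10.
P = 2710 W.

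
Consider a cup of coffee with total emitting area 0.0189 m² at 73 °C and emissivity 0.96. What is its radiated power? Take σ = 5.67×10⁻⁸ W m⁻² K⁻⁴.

P ≈ 14.7 W

73 °C = 346 K.
P = εσAT⁴ = 0.96 × 5.67×10⁻⁸ × 0.0189 × (346)⁴ = 0.96 × 5.67×10⁻⁸ × 0.0189 × 1.43×10^10.
P = 14.7 W.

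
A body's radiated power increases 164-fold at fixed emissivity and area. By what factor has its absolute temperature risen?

P ∝ T⁴ ⇒ T ∝ P^(1/4), so T scales by (164)^(1/4) = 3.58.

factor ≈ 3.58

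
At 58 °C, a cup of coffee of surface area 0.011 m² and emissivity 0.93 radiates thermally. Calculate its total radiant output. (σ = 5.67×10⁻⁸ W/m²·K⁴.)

P ≈ 6.96 W

58 °C = 331 K.
Stefan–Boltzmann: P = εσAT⁴ = 0.93 × 5.67×10⁻⁸ × 0.0110 × (331)⁴ = 0.93 × 5.67×10⁻⁸ × 0.0110 × 1.20×10^10.
P = 6.96 W.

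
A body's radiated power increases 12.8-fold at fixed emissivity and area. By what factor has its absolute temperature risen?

P ∝ T⁴ ⇒ T ∝ P^(1/4), so T scales by (12.8)^(1/4) = 1.89.

factor ≈ 1.89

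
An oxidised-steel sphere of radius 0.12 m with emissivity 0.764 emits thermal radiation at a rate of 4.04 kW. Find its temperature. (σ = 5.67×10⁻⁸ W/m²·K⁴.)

T ≈ 847 K

A = 4πr² = 4π × (0.12)² = 0.181 m².
From P = εσAT⁴, T = (P / εσA)^(1/4) = (4040 / (0.764 × 5.67×10⁻⁸ × 0.181))^(1/4).
T = (5.15×10^11)^(1/4) = 847 K.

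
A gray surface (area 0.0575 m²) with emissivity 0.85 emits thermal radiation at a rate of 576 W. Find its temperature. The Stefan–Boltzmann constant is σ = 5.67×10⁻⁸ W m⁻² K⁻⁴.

From P = εσAT⁴, T = (P / εσA)^(1/4) = (576 / (0.85 × 5.67×10⁻⁸ × 0.0575))^(1/4).
T = (2.08×10^11)^(1/4) = 675 K.

T ≈ 675 K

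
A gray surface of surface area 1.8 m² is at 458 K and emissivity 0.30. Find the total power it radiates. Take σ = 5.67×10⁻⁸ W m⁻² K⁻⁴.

P ≈ 1350 W

Stefan–Boltzmann: P = εσAT⁴ = 0.30 × 5.67×10⁻⁸ × 1.80 × (458)⁴ = 0.30 × 5.67×10⁻⁸ × 1.80 × 4.40×10^10.
P = 1350 W.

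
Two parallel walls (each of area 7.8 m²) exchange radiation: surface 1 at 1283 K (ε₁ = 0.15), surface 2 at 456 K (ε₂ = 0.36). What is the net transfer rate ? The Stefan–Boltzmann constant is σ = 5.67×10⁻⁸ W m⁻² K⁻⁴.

Q ≈ 1.40×10^5 W

For two large parallel gray plates, q = σ(T₁⁴ − T₂⁴) / (1/ε₁ + 1/ε₂ − 1).
1/ε₁ + 1/ε₂ − 1 = 1/0.15 + 1/0.36 − 1 = 8.444.
T₁⁴ − T₂⁴ = 2.71×10^12 − 4.32×10^10 = 2.67×10^12 K⁴.
q = 5.67×10⁻⁸ × 2.67×10^12 / 8.444 = 17900 W/m².
Q = q·A = 17900 × 7.8 = 1.40×10^5 W.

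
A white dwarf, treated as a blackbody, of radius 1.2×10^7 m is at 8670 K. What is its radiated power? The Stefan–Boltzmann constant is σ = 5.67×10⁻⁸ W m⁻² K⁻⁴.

A = 4πr² = 4π × (1.2×10^7)² = 1.81×10^15 m².
P = σAT⁴ = 5.67×10⁻⁸ × 1.81×10^15 × (8670)⁴ = 5.67×10⁻⁸ × 1.81×10^15 × 5.65×10^15.
P = 5.80×10^23 W.

P ≈ 5.80×10^23 W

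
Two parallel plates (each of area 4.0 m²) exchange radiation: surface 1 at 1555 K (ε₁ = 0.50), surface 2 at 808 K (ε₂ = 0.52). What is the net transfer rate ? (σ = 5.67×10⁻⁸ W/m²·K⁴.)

For two large parallel gray plates, q = σ(T₁⁴ − T₂⁴) / (1/ε₁ + 1/ε₂ − 1).
1/ε₁ + 1/ε₂ − 1 = 1/0.50 + 1/0.52 − 1 = 2.923.
T₁⁴ − T₂⁴ = 5.85×10^12 − 4.26×10^11 = 5.42×10^12 K⁴.
q = 5.67×10⁻⁸ × 5.42×10^12 / 2.923 = 1.05×10^5 W/m².
Q = q·A = 1.05×10^5 × 4.0 = 4.21×10^5 W.

Q ≈ 4.21×10^5 W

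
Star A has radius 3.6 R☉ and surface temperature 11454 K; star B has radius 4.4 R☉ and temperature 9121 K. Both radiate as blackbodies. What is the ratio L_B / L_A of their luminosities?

L = 4πR²σT⁴ ∝ R²T⁴, so L_B/L_A = (4.4/3.6)² × (9121/11454)⁴ = 1.49 × 0.402 = 0.601.

L_B/L_A ≈ 0.601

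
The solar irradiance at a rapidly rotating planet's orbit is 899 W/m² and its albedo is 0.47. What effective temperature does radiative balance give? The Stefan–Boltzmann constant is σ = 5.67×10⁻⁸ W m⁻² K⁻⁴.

T ≈ 214 K

Power absorbed = (1−a)S·πR²; power emitted = 4πR²σT⁴. Equating and cancelling πR²:
T = ((1−a)S / 4σ)^(1/4) = (476 / (4 × 5.67×10⁻⁸))^(1/4) = (2.10×10^9)^(1/4).
T = 214 K.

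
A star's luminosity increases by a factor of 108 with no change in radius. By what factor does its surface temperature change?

P ∝ T⁴ ⇒ T ∝ P^(1/4), so T scales by (108)^(1/4) = 3.22.

factor ≈ 3.22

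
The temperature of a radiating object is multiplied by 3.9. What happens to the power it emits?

factor ≈ 231

P ∝ T⁴, so the power scales as (3.9)⁴ = 231.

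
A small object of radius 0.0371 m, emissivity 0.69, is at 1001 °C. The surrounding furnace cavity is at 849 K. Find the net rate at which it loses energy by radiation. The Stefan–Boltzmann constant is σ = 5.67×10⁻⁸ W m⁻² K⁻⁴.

Q ≈ 1430 W

A = 4πr² = 4π × (0.0371)² = 0.0173 m².
Convert: 1001 °C = 1274 K.
Q = εσA(T⁴ − T_s⁴). T⁴ − T_s⁴ = (1274)⁴ − (849)⁴ = 2.63×10^12 − 5.20×10^11 = 2.11×10^12 K⁴.
Q = 0.69 × 5.67×10⁻⁸ × 0.0173 × 2.11×10^12 = 1430 W.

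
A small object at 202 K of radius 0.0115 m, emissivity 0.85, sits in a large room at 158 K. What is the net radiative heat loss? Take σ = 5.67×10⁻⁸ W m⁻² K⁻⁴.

A = 4πr² = 4π × (0.0115)² = 1.66×10^-3 m².
Q = εσA(T⁴ − T_s⁴). T⁴ − T_s⁴ = (202)⁴ − (158)⁴ = 1.66×10^9 − 6.23×10^8 = 1.04×10^9 K⁴.
Q = 0.85 × 5.67×10⁻⁸ × 1.66×10^-3 × 1.04×10^9 = 0.0834 W.

Q ≈ 0.0834 W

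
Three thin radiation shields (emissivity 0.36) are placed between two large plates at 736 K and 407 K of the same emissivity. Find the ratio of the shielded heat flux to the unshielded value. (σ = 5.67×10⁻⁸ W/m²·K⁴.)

ratio ≈ 0.250

With N identical shields there are N+1 = 4 gaps in series, each with the same radiative resistance, so the flux falls to 1/(N+1) of its unshielded value.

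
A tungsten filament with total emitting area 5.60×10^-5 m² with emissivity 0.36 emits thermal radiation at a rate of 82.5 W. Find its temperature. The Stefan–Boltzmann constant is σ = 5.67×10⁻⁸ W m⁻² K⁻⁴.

From P = εσAT⁴, T = (P / εσA)^(1/4) = (82.5 / (0.36 × 5.67×10⁻⁸ × 5.60×10^-5))^(1/4).
T = (7.22×10^13)^(1/4) = 2910 K.

T ≈ 2910 K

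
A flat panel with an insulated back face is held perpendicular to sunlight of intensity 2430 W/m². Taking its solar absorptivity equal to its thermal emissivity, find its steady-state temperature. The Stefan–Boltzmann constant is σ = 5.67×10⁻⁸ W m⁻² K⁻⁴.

T ≈ 455 K

Absorbed flux αS = emitted flux εσT⁴ (one radiating face); with α = ε, T = (S/σ)^(1/4).
T = (2430 / 5.67×10⁻⁸)^(1/4) = (4.29×10^10)^(1/4).
T = 455 K.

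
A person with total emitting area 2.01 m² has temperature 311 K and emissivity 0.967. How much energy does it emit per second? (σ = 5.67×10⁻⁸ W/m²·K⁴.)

Stefan–Boltzmann: P = εσAT⁴ = 0.967 × 5.67×10⁻⁸ × 2.01 × (311)⁴ = 0.967 × 5.67×10⁻⁸ × 2.01 × 9.35×10^9.
P = 1030 W.

P ≈ 1030 W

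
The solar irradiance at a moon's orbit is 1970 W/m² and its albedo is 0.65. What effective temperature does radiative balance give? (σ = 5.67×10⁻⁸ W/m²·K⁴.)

T ≈ 235 K

Power absorbed = (1−a)S·πR²; power emitted = 4πR²σT⁴. Equating and cancelling πR²:
T = ((1−a)S / 4σ)^(1/4) = (690 / (4 × 5.67×10⁻⁸))^(1/4) = (3.04×10^9)^(1/4).
T = 235 K.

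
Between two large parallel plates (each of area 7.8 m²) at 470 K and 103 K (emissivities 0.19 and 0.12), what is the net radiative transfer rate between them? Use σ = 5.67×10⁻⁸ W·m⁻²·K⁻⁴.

Q ≈ 1710 W

For two large parallel gray plates, q = σ(T₁⁴ − T₂⁴) / (1/ε₁ + 1/ε₂ − 1).
1/ε₁ + 1/ε₂ − 1 = 1/0.19 + 1/0.12 − 1 = 12.60.
T₁⁴ − T₂⁴ = 4.88×10^10 − 1.13×10^8 = 4.87×10^10 K⁴.
q = 5.67×10⁻⁸ × 4.87×10^10 / 12.60 = 219 W/m².
Q = q·A = 219 × 7.8 = 1710 W.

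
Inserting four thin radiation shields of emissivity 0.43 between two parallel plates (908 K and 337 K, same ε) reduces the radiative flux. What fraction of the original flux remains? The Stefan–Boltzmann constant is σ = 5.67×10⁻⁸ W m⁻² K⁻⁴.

ratio ≈ 0.200

With N identical shields there are N+1 = 5 gaps in series, each with the same radiative resistance, so the flux falls to 1/(N+1) of its unshielded value.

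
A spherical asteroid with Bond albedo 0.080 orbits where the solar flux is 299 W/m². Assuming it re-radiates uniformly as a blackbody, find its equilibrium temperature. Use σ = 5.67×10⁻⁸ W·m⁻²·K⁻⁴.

Power absorbed = (1−a)S·πR²; power emitted = 4πR²σT⁴. Equating and cancelling πR²:
T = ((1−a)S / 4σ)^(1/4) = (275 / (4 × 5.67×10⁻⁸))^(1/4) = (1.21×10^9)^(1/4).
T = 187 K.

T ≈ 187 K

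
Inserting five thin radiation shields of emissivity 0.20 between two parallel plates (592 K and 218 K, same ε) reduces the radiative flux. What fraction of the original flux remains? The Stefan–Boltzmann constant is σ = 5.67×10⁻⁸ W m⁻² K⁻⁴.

ratio ≈ 0.167

With N identical shields there are N+1 = 6 gaps in series, each with the same radiative resistance, so the flux falls to 1/(N+1) of its unshielded value.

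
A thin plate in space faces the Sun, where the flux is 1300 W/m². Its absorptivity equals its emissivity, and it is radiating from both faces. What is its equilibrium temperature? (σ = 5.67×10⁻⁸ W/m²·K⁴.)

T ≈ 327 K

Absorbed flux αS = emitted flux 2εσT⁴ per unit area; with α = ε this gives T = (S/2σ)^(1/4).
T = (1300 / (2 × 5.67×10⁻⁸))^(1/4) = (1.15×10^10)^(1/4).
T = 327 K.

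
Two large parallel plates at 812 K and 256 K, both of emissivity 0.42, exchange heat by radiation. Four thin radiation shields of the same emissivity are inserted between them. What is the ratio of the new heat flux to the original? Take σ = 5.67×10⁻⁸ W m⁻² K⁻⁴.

ratio ≈ 0.200

With N identical shields there are N+1 = 5 gaps in series, each with the same radiative resistance, so the flux falls to 1/(N+1) of its unshielded value.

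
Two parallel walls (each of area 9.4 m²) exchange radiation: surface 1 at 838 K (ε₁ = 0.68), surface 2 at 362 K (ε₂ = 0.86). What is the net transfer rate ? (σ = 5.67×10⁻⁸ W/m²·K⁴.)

Q ≈ 1.55×10^5 W

For two large parallel gray plates, q = σ(T₁⁴ − T₂⁴) / (1/ε₁ + 1/ε₂ − 1).
1/ε₁ + 1/ε₂ − 1 = 1/0.68 + 1/0.86 − 1 = 1.633.
T₁⁴ − T₂⁴ = 4.93×10^11 − 1.72×10^10 = 4.76×10^11 K⁴.
q = 5.67×10⁻⁸ × 4.76×10^11 / 1.633 = 16500 W/m².
Q = q·A = 16500 × 9.4 = 1.55×10^5 W.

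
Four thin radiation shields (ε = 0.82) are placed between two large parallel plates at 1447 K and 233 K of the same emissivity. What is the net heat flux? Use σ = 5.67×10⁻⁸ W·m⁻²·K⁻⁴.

Each of the 5 gaps contributes resistance (2/ε − 1) = 2/0.82 − 1 = 1.439; total = 7.195.
q = σ(T₁⁴ − T₂⁴) / 7.195 = 5.67×10⁻⁸ × 4.38×10^12 / 7.195 = 34500 W/m².

q ≈ 34500 W/m²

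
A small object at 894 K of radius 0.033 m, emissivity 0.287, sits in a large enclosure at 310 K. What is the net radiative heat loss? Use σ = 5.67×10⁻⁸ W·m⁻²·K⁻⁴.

A = 4πr² = 4π × (0.033)² = 0.0137 m².
Q = εσA(T⁴ − T_s⁴). T⁴ − T_s⁴ = (894)⁴ − (310)⁴ = 6.39×10^11 − 9.24×10^9 = 6.30×10^11 K⁴.
Q = 0.287 × 5.67×10⁻⁸ × 0.0137 × 6.30×10^11 = 140 W.

Q ≈ 140 W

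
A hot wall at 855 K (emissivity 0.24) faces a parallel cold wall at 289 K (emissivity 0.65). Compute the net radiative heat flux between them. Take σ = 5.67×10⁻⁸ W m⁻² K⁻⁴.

q ≈ 6360 W/m²

For two large parallel gray plates, q = σ(T₁⁴ − T₂⁴) / (1/ε₁ + 1/ε₂ − 1).
1/ε₁ + 1/ε₂ − 1 = 1/0.24 + 1/0.65 − 1 = 4.705.
T₁⁴ − T₂⁴ = 5.34×10^11 − 6.98×10^9 = 5.27×10^11 K⁴.
q = 5.67×10⁻⁸ × 5.27×10^11 / 4.705 = 6360 W/m².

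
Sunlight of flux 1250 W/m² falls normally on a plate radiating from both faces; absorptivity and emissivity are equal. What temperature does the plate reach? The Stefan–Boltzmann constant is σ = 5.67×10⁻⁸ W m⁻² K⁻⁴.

Absorbed flux αS = emitted flux 2εσT⁴ per unit area; with α = ε this gives T = (S/2σ)^(1/4).
T = (1250 / (2 × 5.67×10⁻⁸))^(1/4) = (1.10×10^10)^(1/4).
T = 324 K.

T ≈ 324 K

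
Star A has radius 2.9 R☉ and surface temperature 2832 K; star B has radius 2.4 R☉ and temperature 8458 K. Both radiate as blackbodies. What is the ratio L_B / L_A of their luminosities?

L_B/L_A ≈ 54.5

L = 4πR²σT⁴ ∝ R²T⁴, so L_B/L_A = (2.4/2.9)² × (8458/2832)⁴ = 0.685 × 79.6 = 54.5.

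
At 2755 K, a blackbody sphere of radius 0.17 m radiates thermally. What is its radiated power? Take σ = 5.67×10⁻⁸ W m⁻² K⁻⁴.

A = 4πr² = 4π × (0.17)² = 0.363 m².
P = σAT⁴ = 5.67×10⁻⁸ × 0.363 × (2755)⁴ = 5.67×10⁻⁸ × 0.363 × 5.76×10^13.
P = 1.19×10^6 W.

P ≈ 1.19×10^6 W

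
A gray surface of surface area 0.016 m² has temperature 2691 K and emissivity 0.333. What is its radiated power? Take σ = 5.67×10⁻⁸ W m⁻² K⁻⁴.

P = εσAT⁴ = 0.333 × 5.67×10⁻⁸ × 0.0160 × (2691)⁴ = 0.333 × 5.67×10⁻⁸ × 0.0160 × 5.24×10^13.
P = 15800 W.

P ≈ 15800 W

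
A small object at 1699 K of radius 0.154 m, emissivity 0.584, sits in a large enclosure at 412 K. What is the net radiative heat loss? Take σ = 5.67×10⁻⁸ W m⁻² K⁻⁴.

A = 4πr² = 4π × (0.154)² = 0.298 m².
Q = εσA(T⁴ − T_s⁴). T⁴ − T_s⁴ = (1699)⁴ − (412)⁴ = 8.33×10^12 − 2.88×10^10 = 8.30×10^12 K⁴.
Q = 0.584 × 5.67×10⁻⁸ × 0.298 × 8.30×10^12 = 81900 W.

Q ≈ 81900 W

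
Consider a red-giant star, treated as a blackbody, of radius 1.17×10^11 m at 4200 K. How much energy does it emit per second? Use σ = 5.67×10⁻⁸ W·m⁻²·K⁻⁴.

A = 4πr² = 4π × (1.17×10^11)² = 1.72×10^23 m².
P = σAT⁴ = 5.67×10⁻⁸ × 1.72×10^23 × (4200)⁴ = 5.67×10⁻⁸ × 1.72×10^23 × 3.11×10^14.
P = 3.04×10^30 W.

P ≈ 3.04×10^30 W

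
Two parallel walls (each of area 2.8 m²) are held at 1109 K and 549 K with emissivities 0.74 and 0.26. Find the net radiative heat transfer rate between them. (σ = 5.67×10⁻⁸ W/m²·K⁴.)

Q ≈ 53800 W

For two large parallel gray plates, q = σ(T₁⁴ − T₂⁴) / (1/ε₁ + 1/ε₂ − 1).
1/ε₁ + 1/ε₂ − 1 = 1/0.74 + 1/0.26 − 1 = 4.198.
T₁⁴ − T₂⁴ = 1.51×10^12 − 9.08×10^10 = 1.42×10^12 K⁴.
q = 5.67×10⁻⁸ × 1.42×10^12 / 4.198 = 19200 W/m².
Q = q·A = 19200 × 2.8 = 53800 W.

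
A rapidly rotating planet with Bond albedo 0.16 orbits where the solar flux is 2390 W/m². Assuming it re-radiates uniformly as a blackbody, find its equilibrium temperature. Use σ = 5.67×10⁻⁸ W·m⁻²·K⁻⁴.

Power absorbed = (1−a)S·πR²; power emitted = 4πR²σT⁴. Equating and cancelling πR²:
T = ((1−a)S / 4σ)^(1/4) = (2010 / (4 × 5.67×10⁻⁸))^(1/4) = (8.85×10^9)^(1/4).
T = 307 K.

T ≈ 307 K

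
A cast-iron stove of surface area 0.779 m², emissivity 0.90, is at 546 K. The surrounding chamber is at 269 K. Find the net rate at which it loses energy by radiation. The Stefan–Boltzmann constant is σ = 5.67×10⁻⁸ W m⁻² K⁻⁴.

Q ≈ 3320 W

Q = εσA(T⁴ − T_s⁴). T⁴ − T_s⁴ = (546)⁴ − (269)⁴ = 8.89×10^10 − 5.24×10^9 = 8.36×10^10 K⁴.
Q = 0.90 × 5.67×10⁻⁸ × 0.779 × 8.36×10^10 = 3320 W.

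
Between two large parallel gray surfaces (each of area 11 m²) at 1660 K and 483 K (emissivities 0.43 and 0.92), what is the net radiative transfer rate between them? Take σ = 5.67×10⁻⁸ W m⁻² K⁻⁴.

For two large parallel gray plates, q = σ(T₁⁴ − T₂⁴) / (1/ε₁ + 1/ε₂ − 1).
1/ε₁ + 1/ε₂ − 1 = 1/0.43 + 1/0.92 − 1 = 2.413.
T₁⁴ − T₂⁴ = 7.59×10^12 − 5.44×10^10 = 7.54×10^12 K⁴.
q = 5.67×10⁻⁸ × 7.54×10^12 / 2.413 = 1.77×10^5 W/m².
Q = q·A = 1.77×10^5 × 11 = 1.95×10^6 W.

Q ≈ 1.95×10^6 W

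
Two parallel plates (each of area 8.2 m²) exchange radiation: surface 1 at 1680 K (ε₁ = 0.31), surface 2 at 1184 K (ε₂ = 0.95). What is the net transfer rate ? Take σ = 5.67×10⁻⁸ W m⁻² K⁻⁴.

Q ≈ 8.51×10^5 W

For two large parallel gray plates, q = σ(T₁⁴ − T₂⁴) / (1/ε₁ + 1/ε₂ − 1).
1/ε₁ + 1/ε₂ − 1 = 1/0.31 + 1/0.95 − 1 = 3.278.
T₁⁴ − T₂⁴ = 7.97×10^12 − 1.97×10^12 = 6.00×10^12 K⁴.
q = 5.67×10⁻⁸ × 6.00×10^12 / 3.278 = 1.04×10^5 W/m².
Q = q·A = 1.04×10^5 × 8.2 = 8.51×10^5 W.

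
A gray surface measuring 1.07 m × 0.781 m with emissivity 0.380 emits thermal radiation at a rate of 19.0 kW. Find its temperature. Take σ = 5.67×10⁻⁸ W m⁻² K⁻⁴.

T ≈ 1010 K

A = 1.07 × 0.781 = 0.836 m².
From P = εσAT⁴, T = (P / εσA)^(1/4) = (19000 / (0.380 × 5.67×10⁻⁸ × 0.836))^(1/4).
T = (1.06×10^12)^(1/4) = 1010 K.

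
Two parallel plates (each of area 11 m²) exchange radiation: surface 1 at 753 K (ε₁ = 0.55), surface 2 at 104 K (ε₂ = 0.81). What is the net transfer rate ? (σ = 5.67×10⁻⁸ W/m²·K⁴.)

For two large parallel gray plates, q = σ(T₁⁴ − T₂⁴) / (1/ε₁ + 1/ε₂ − 1).
1/ε₁ + 1/ε₂ − 1 = 1/0.55 + 1/0.81 − 1 = 2.053.
T₁⁴ − T₂⁴ = 3.21×10^11 − 1.17×10^8 = 3.21×10^11 K⁴.
q = 5.67×10⁻⁸ × 3.21×10^11 / 2.053 = 8880 W/m².
Q = q·A = 8880 × 11 = 97600 W.

Q ≈ 97600 W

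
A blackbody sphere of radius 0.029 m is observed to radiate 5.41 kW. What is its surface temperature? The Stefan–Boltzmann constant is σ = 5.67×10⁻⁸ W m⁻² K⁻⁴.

A = 4πr² = 4π × (0.029)² = 0.0106 m².
From P = σAT⁴, T = (P / σA)^(1/4) = (5410 / (5.67×10⁻⁸ × 0.0106))^(1/4).
T = (9.03×10^12)^(1/4) = 1730 K.

T ≈ 1730 K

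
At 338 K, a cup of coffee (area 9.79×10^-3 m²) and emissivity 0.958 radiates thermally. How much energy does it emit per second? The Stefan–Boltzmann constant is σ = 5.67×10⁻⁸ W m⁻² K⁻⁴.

P = εσAT⁴ = 0.958 × 5.67×10⁻⁸ × 9.79×10^-3 × (338)⁴ = 0.958 × 5.67×10⁻⁸ × 9.79×10^-3 × 1.31×10^10.
P = 6.94 W.

P ≈ 6.94 W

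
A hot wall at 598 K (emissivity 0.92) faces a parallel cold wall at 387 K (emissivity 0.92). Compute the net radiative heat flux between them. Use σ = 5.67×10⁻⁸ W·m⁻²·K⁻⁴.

For two large parallel gray plates, q = σ(T₁⁴ − T₂⁴) / (1/ε₁ + 1/ε₂ − 1).
1/ε₁ + 1/ε₂ − 1 = 1/0.92 + 1/0.92 − 1 = 1.174.
T₁⁴ − T₂⁴ = 1.28×10^11 − 2.24×10^10 = 1.05×10^11 K⁴.
q = 5.67×10⁻⁸ × 1.05×10^11 / 1.174 = 5090 W/m².

q ≈ 5090 W/m²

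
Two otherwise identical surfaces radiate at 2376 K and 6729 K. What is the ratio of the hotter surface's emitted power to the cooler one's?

ratio ≈ 64.3

P ∝ T⁴, so the ratio is (6729/2376)⁴ = (2.832)⁴ = 64.3.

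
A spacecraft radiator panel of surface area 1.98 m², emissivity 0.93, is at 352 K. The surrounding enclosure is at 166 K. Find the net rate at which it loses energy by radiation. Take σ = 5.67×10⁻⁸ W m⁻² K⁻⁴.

Q = εσA(T⁴ − T_s⁴). T⁴ − T_s⁴ = (352)⁴ − (166)⁴ = 1.54×10^10 − 7.59×10^8 = 1.46×10^10 K⁴.
Q = 0.93 × 5.67×10⁻⁸ × 1.98 × 1.46×10^10 = 1520 W.

Q ≈ 1520 W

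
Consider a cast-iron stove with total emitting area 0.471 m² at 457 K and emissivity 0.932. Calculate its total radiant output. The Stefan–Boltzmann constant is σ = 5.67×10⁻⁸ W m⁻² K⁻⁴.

P ≈ 1090 W

P = εσAT⁴ = 0.932 × 5.67×10⁻⁸ × 0.471 × (457)⁴ = 0.932 × 5.67×10⁻⁸ × 0.471 × 4.36×10^10.
P = 1090 W.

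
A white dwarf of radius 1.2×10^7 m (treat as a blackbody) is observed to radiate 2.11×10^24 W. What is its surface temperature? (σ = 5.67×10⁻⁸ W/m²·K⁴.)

T ≈ 12000 K

A = 4πr² = 4π × (1.2×10^7)² = 1.81×10^15 m².
From P = σAT⁴, T = (P / σA)^(1/4) = (2.11×10^24 / (5.67×10⁻⁸ × 1.81×10^15))^(1/4).
T = (2.06×10^16)^(1/4) = 12000 K.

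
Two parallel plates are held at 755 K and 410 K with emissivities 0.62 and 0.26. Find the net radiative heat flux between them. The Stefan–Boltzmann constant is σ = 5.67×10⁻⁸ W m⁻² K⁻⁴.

q ≈ 3770 W/m²

For two large parallel gray plates, q = σ(T₁⁴ − T₂⁴) / (1/ε₁ + 1/ε₂ − 1).
1/ε₁ + 1/ε₂ − 1 = 1/0.62 + 1/0.26 − 1 = 4.459.
T₁⁴ − T₂⁴ = 3.25×10^11 − 2.83×10^10 = 2.97×10^11 K⁴.
q = 5.67×10⁻⁸ × 2.97×10^11 / 4.459 = 3770 W/m².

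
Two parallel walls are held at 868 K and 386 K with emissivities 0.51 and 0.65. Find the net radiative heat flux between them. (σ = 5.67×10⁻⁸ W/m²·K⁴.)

For two large parallel gray plates, q = σ(T₁⁴ − T₂⁴) / (1/ε₁ + 1/ε₂ − 1).
1/ε₁ + 1/ε₂ − 1 = 1/0.51 + 1/0.65 − 1 = 2.499.
T₁⁴ − T₂⁴ = 5.68×10^11 − 2.22×10^10 = 5.45×10^11 K⁴.
q = 5.67×10⁻⁸ × 5.45×10^11 / 2.499 = 12400 W/m².

q ≈ 12400 W/m²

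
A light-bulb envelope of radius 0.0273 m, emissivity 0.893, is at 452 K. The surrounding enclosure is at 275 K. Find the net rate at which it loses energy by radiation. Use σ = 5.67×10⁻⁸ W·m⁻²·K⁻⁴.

A = 4πr² = 4π × (0.0273)² = 9.37×10^-3 m².
Q = εσA(T⁴ − T_s⁴). T⁴ − T_s⁴ = (452)⁴ − (275)⁴ = 4.17×10^10 − 5.72×10^9 = 3.60×10^10 K⁴.
Q = 0.893 × 5.67×10⁻⁸ × 9.37×10^-3 × 3.60×10^10 = 17.1 W.

Q ≈ 17.1 W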